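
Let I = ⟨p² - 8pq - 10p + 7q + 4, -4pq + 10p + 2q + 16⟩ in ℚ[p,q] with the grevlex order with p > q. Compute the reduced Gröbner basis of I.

G = {p² - 30p + 3q - 28, pq - 5/2p - ½q - 4, q² + 7/4p - 67/4q - 16}

f_1 = p² - 8pq - 10p + 7q + 4, LT = p².
f_2 = -4pq + 10p + 2q + 16, LT = pq.

S(f_1,f_2): lcm = p²q. S = -8pq² + 5/2p² - 19/2pq + 7q² + 4p + 4q.
  leading term pq²: subtract (2q)·f_2 from -8pq² + 5/2p² - 19/2pq + 7q² + 4p + 4q → 5/2p² - 59/2pq + 3q² + 4p - 28q
  leading term p²: subtract (5/2)·f_1 from 5/2p² - 59/2pq + 3q² + 4p - 28q → -19/2pq + 3q² + 29p - 91/2q - 10
  leading term pq: subtract (19/8)·f_2 from -19/2pq + 3q² + 29p - 91/2q - 10 → 3q² + 21/4p - 201/4q - 48
  leading term q²: no divisor's leading term divides it; move 3q² to the remainder.
  leading term p: no divisor's leading term divides it; move 21/4p to the remainder.
  leading term q: no divisor's leading term divides it; move -201/4q to the remainder.
  leading term 1: no divisor's leading term divides it; move -48 to the remainder.
  remainder 3q² + 21/4p - 201/4q - 48 ≠ 0; add g_3 = 3q² + 21/4p - 201/4q - 48 to the basis.

The other S-polynomials (S(f_1,g_3), S(f_2,g_3)) all reduce to 0 modulo the current basis, so we have a Gröbner basis.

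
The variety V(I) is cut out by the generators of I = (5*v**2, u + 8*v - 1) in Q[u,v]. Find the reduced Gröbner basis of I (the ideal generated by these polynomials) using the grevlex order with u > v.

f_1 = 5*v**2, LT = v**2.
f_2 = u + 8*v - 1, LT = u.

S(f_1,f_2): leading monomials are coprime, so the S-polynomial reduces to 0 (Buchberger's first criterion).
Every S-polynomial of the final basis reduces to 0, so we have a Gröbner basis.

G = {v**2, u + 8*v - 1}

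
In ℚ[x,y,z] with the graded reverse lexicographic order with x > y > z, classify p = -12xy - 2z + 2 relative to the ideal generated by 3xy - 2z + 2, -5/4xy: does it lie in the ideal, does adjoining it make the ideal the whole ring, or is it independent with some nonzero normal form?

-12xy - 2z + 2 lies in I (it reduces to 0).

First compute the reduced Gröbner basis of I by Buchberger's algorithm.
f_1 = 3xy - 2z + 2, LT = xy.
f_2 = -5/4xy, LT = xy.

S(f_1,f_2): lcm = xy. S = -⅔z + ⅔.
  reduce S modulo (f_1, f_2):
  remainder -⅔z + ⅔ ≠ 0; add h_3 = -⅔z + ⅔ to the basis.

The other S-polynomials (S(f_1,h_3), S(f_2,h_3)) all reduce to 0 modulo the current basis, so we have a Gröbner basis.
Inter-reduce: drop elements whose leading term is divisible by another's, tail-reduce, and make monic.
Reduced Gröbner basis: {xy, z - 1}.
Label its elements g_1 = xy, g_2 = z - 1.

Reduce p = -12xy - 2z + 2 modulo G:
  leading term xy: subtract (-12)·g_1 from -12xy - 2z + 2 → -2z + 2
  leading term z: subtract (-2)·g_2 from -2z + 2 → 0
  normal form = 0.
Since the normal form is 0, p ∈ I.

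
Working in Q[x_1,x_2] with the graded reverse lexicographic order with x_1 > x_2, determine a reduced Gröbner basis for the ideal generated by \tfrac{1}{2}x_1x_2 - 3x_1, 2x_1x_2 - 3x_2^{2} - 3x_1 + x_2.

G = {x_1^{2} - \tfrac{34}{3}x_1, x_1x_2 - 6x_1, x_2^{2} - 3x_1 - \tfrac{1}{3}x_2}

f_1 = \tfrac{1}{2}x_1x_2 - 3x_1, LT = x_1x_2.
f_2 = 2x_1x_2 - 3x_2^{2} - 3x_1 + x_2, LT = x_1x_2.

S(f_1,f_2): lcm = x_1x_2. S = \tfrac{3}{2}x_2^{2} - \tfrac{9}{2}x_1 - \tfrac{1}{2}x_2.
  leading term x_2^{2}: no divisor's leading term divides it; move \tfrac{3}{2}x_2^{2} to the remainder.
  leading term x_1: no divisor's leading term divides it; move -\tfrac{9}{2}x_1 to the remainder.
  leading term x_2: no divisor's leading term divides it; move -\tfrac{1}{2}x_2 to the remainder.
  remainder \tfrac{3}{2}x_2^{2} - \tfrac{9}{2}x_1 - \tfrac{1}{2}x_2 ≠ 0; add g_3 = \tfrac{3}{2}x_2^{2} - \tfrac{9}{2}x_1 - \tfrac{1}{2}x_2 to the basis.

S(f_1,g_3): lcm = x_1x_2^{2}. S = 3x_1^{2} - \tfrac{17}{3}x_1x_2.
  leading term x_1^{2}: no divisor's leading term divides it; move 3x_1^{2} to the remainder.
  leading term x_1x_2: subtract (-\tfrac{34}{3})·f_1 from -\tfrac{17}{3}x_1x_2 → -34x_1
  leading term x_1: no divisor's leading term divides it; move -34x_1 to the remainder.
  remainder 3x_1^{2} - 34x_1 ≠ 0; add g_4 = 3x_1^{2} - 34x_1 to the basis.

The other S-polynomials (S(f_2,g_3), S(f_1,g_4), S(f_2,g_4), S(g_3,g_4)) all reduce to 0 modulo the current basis, so we have a Gröbner basis.
Inter-reduce: drop elements whose leading term is divisible by another's, tail-reduce, and make monic.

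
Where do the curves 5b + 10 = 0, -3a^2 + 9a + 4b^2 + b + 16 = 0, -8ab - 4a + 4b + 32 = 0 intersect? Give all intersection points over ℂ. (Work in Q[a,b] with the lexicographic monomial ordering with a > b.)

Compute a lex Gröbner basis by Buchberger's algorithm.
f_1 = 5b + 10, LT = b.
f_2 = -3a^2 + 9a + 4b^2 + b + 16, LT = a^2.
f_3 = -8ab - 4a + 4b + 32, LT = ab.

S(f_1,f_3): lcm = ab. S = 3/2a + 1/2b + 4.
  leading term a: no divisor's leading term divides it; move 3/2a to the remainder.
  leading term b: subtract (1/10)·f_1 from 1/2b + 4 → 3
  leading term 1: no divisor's leading term divides it; move 3 to the remainder.
  remainder 3/2a + 3 ≠ 0; add h_4 = 3/2a + 3 to the basis.

The other S-polynomials (S(f_1,f_2), S(f_2,f_3), S(f_1,h_4), S(f_2,h_4), S(f_3,h_4)) all reduce to 0 modulo the current basis, so we have a Gröbner basis.
Inter-reduce: drop elements whose leading term is divisible by another's, tail-reduce, and make monic.
Reduced Gröbner basis: {a + 2, b + 2}.

A lex Gröbner basis eliminates variables successively. Here b + 2 depends only on b, with roots {-2}; lifting each root through the earlier basis elements recovers the full solutions.
  b = -2: the earlier basis element becomes a + 2 = 0, giving a = -2 — point (-2, -2).
Check: every point annihilates each of the original generators.

{(-2, -2)}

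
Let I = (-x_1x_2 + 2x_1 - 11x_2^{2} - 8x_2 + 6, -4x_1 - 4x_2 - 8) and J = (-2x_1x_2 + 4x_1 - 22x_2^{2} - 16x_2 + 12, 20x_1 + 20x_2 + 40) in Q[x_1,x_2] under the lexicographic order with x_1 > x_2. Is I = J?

Yes, the ideals are equal.

Since reduced Gröbner bases are canonical representatives of ideals under a given ordering, it suffices to compute and compare them.
Buchberger on the first generating set:
f_1 = -x_1x_2 + 2x_1 - 11x_2^{2} - 8x_2 + 6, LT = x_1x_2.
f_2 = -4x_1 - 4x_2 - 8, LT = x_1.

S(f_1,f_2): lcm = x_1x_2. S = -2x_1 + 10x_2^{2} + 6x_2 - 6.
  leading term x_1: subtract (\tfrac{1}{2})·f_2 from -2x_1 + 10x_2^{2} + 6x_2 - 6 → 10x_2^{2} + 8x_2 - 2
  leading term x_2^{2}: no divisor's leading term divides it; move 10x_2^{2} to the remainder.
  leading term x_2: no divisor's leading term divides it; move 8x_2 to the remainder.
  leading term 1: no divisor's leading term divides it; move -2 to the remainder.
  remainder 10x_2^{2} + 8x_2 - 2 ≠ 0; add g_3 = 10x_2^{2} + 8x_2 - 2 to the basis.

S(f_1,g_3): lcm = x_1x_2^{2}. S = -\tfrac{14}{5}x_1x_2 + \tfrac{1}{5}x_1 + 11x_2^{3} + 8x_2^{2} - 6x_2.
  leading term x_1x_2: subtract (\tfrac{14}{5})·f_1 from -\tfrac{14}{5}x_1x_2 + \tfrac{1}{5}x_1 + 11x_2^{3} + 8x_2^{2} - 6x_2 → -\tfrac{27}{5}x_1 + 11x_2^{3} + \tfrac{194}{5}x_2^{2} + \tfrac{82}{5}x_2 - \tfrac{84}{5}
  leading term x_1: subtract (\tfrac{27}{20})·f_2 from -\tfrac{27}{5}x_1 + 11x_2^{3} + \tfrac{194}{5}x_2^{2} + \tfrac{82}{5}x_2 - \tfrac{84}{5} → 11x_2^{3} + \tfrac{194}{5}x_2^{2} + \tfrac{109}{5}x_2 - 6
  leading term x_2^{3}: subtract (\tfrac{11}{10}x_2)·g_3 from 11x_2^{3} + \tfrac{194}{5}x_2^{2} + \tfrac{109}{5}x_2 - 6 → 30x_2^{2} + 24x_2 - 6
  leading term x_2^{2}: subtract (3)·g_3 from 30x_2^{2} + 24x_2 - 6 → 0
  remainder 0.

S(f_2,g_3): leading monomials are coprime, so the S-polynomial reduces to 0 (Buchberger's first criterion).
Every S-polynomial of the final basis reduces to 0, so we have a Gröbner basis.
Inter-reduce: drop elements whose leading term is divisible by another's, tail-reduce, and make monic.
Reduced Gröbner basis: {x_1 + x_2 + 2, x_2^{2} + \tfrac{4}{5}x_2 - \tfrac{1}{5}}.

Buchberger on the second generating set:
h_1 = -2x_1x_2 + 4x_1 - 22x_2^{2} - 16x_2 + 12, LT = x_1x_2.
h_2 = 20x_1 + 20x_2 + 40, LT = x_1.

S(h_1,h_2): lcm = x_1x_2. S = -2x_1 + 10x_2^{2} + 6x_2 - 6.
  leading term x_1: subtract (-\tfrac{1}{10})·h_2 from -2x_1 + 10x_2^{2} + 6x_2 - 6 → 10x_2^{2} + 8x_2 - 2
  leading term x_2^{2}: no divisor's leading term divides it; move 10x_2^{2} to the remainder.
  leading term x_2: no divisor's leading term divides it; move 8x_2 to the remainder.
  leading term 1: no divisor's leading term divides it; move -2 to the remainder.
  remainder 10x_2^{2} + 8x_2 - 2 ≠ 0; add k_3 = 10x_2^{2} + 8x_2 - 2 to the basis.

S(h_1,k_3): lcm = x_1x_2^{2}. S = -\tfrac{14}{5}x_1x_2 + \tfrac{1}{5}x_1 + 11x_2^{3} + 8x_2^{2} - 6x_2.
  leading term x_1x_2: subtract (\tfrac{7}{5})·h_1 from -\tfrac{14}{5}x_1x_2 + \tfrac{1}{5}x_1 + 11x_2^{3} + 8x_2^{2} - 6x_2 → -\tfrac{27}{5}x_1 + 11x_2^{3} + \tfrac{194}{5}x_2^{2} + \tfrac{82}{5}x_2 - \tfrac{84}{5}
  leading term x_1: subtract (-\tfrac{27}{100})·h_2 from -\tfrac{27}{5}x_1 + 11x_2^{3} + \tfrac{194}{5}x_2^{2} + \tfrac{82}{5}x_2 - \tfrac{84}{5} → 11x_2^{3} + \tfrac{194}{5}x_2^{2} + \tfrac{109}{5}x_2 - 6
  leading term x_2^{3}: subtract (\tfrac{11}{10}x_2)·k_3 from 11x_2^{3} + \tfrac{194}{5}x_2^{2} + \tfrac{109}{5}x_2 - 6 → 30x_2^{2} + 24x_2 - 6
  leading term x_2^{2}: subtract (3)·k_3 from 30x_2^{2} + 24x_2 - 6 → 0
  remainder 0.

S(h_2,k_3): leading monomials are coprime, so the S-polynomial reduces to 0 (Buchberger's first criterion).
Every S-polynomial of the final basis reduces to 0, so we have a Gröbner basis.
Inter-reduce: drop elements whose leading term is divisible by another's, tail-reduce, and make monic.
Reduced Gröbner basis: {x_1 + x_2 + 2, x_2^{2} + \tfrac{4}{5}x_2 - \tfrac{1}{5}}.

These coincide, so the ideals are equal.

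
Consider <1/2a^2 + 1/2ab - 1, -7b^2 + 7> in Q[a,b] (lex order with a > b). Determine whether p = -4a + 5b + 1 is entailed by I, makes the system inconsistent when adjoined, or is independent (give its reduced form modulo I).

First compute the reduced Gröbner basis of I by Buchberger's algorithm.
f_1 = 1/2a^2 + 1/2ab - 1, LT = a^2.
f_2 = -7b^2 + 7, LT = b^2.

The S-polynomials (S(f_1,f_2)) all reduce to 0 modulo the current basis, so we have a Gröbner basis.
Inter-reduce: drop elements whose leading term is divisible by another's, tail-reduce, and make monic.
Reduced Gröbner basis: {a^2 + ab - 2, b^2 - 1}.
Label its elements g_1 = a^2 + ab - 2, g_2 = b^2 - 1.

Reduce p = -4a + 5b + 1 modulo G:
  leading term a: no divisor's leading term divides it; move -4a to the remainder.
  leading term b: no divisor's leading term divides it; move 5b to the remainder.
  leading term 1: no divisor's leading term divides it; move 1 to the remainder.
  normal form = -4a + 5b + 1.
The normal form is nonzero, so p ∉ I. Since p minus its normal form lies in I, I + (p) = I + (r) where r = -4a + 5b + 1; decide whether this ideal is the whole ring.
Run Buchberger on G together with r (pairs among the g_i already reduce to 0 since G is a Gröbner basis):
g_1 = a^2 + ab - 2, LT = a^2.
g_2 = b^2 - 1, LT = b^2.
r = -4a + 5b + 1, LT = a.

S(g_1,r): lcm = a^2. S = 9/4ab + 1/4a - 2.
  leading term ab: subtract (-9/16b)·r from 9/4ab + 1/4a - 2 → 1/4a + 45/16b^2 + 9/16b - 2
  leading term a: subtract (-1/16)·r from 1/4a + 45/16b^2 + 9/16b - 2 → 45/16b^2 + 7/8b - 31/16
  leading term b^2: subtract (45/16)·g_2 from 45/16b^2 + 7/8b - 31/16 → 7/8b + 7/8
  leading term b: no divisor's leading term divides it; move 7/8b to the remainder.
  leading term 1: no divisor's leading term divides it; move 7/8 to the remainder.
  remainder 7/8b + 7/8 ≠ 0; add m_4 = 7/8b + 7/8 to the basis.

The other S-polynomials (S(g_1,g_2), S(g_2,r), S(g_1,m_4), S(g_2,m_4), S(r,m_4)) all reduce to 0 modulo the current basis, so we have a Gröbner basis.
Inter-reduce: drop elements whose leading term is divisible by another's, tail-reduce, and make monic.
Reduced Gröbner basis: {a + 1, b + 1}.
The reduced Gröbner basis of I + (p) is {a + 1, b + 1} ≠ {1}, a proper ideal, so the enlarged system stays consistent: p is independent of I, with normal form -4a + 5b + 1.

Ideal membership is decidable via reduction modulo a Gröbner basis.

-4a + 5b + 1 is independent of I; its normal form modulo I is -4a + 5b + 1.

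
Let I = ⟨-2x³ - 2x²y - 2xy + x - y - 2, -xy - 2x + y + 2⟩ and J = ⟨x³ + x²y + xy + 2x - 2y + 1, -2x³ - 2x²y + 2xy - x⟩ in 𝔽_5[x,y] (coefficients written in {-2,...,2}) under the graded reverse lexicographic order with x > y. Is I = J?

Yes, the ideals are equal.

Since reduced Gröbner bases are canonical representatives of ideals under a given ordering, it suffices to compute and compare them.
Buchberger on the first generating set:
f_1 = -2x³ - 2x²y - 2xy + x - y - 2, LT = x³.
f_2 = -xy - 2x + y + 2, LT = xy.

S(f_1,f_2): lcm = x³y. S = x²y² - 2x³ + x²y + xy² + 2x² + 2xy - 2y² + y.
  reduce S modulo (f_1, f_2):
  remainder -y - 2 ≠ 0; add g_3 = -y - 2 to the basis.

The other S-polynomials (S(f_1,g_3), S(f_2,g_3)) all reduce to 0 modulo the current basis, so we have a Gröbner basis.
Inter-reduce: drop elements whose leading term is divisible by another's, tail-reduce, and make monic.
Reduced Gröbner basis: {x³ - 2x², y + 2}.

Buchberger on the second generating set:
h_1 = x³ + x²y + xy + 2x - 2y + 1, LT = x³.
h_2 = -2x³ - 2x²y + 2xy - x, LT = x³.

S(h_1,h_2): lcm = x³. S = 2xy - x - 2y + 1.
  reduce S modulo (h_1, h_2):
  remainder 2xy - x - 2y + 1 ≠ 0; add k_3 = 2xy - x - 2y + 1 to the basis.

S(h_1,k_3): lcm = x³y. S = x²y² - 2x³ + x²y + xy² + 2x² + 2xy - 2y² + y.
  reduce S modulo (h_1, h_2, k_3):
  remainder -y - 2 ≠ 0; add k_4 = -y - 2 to the basis.

The other S-polynomials (S(h_2,k_3), S(h_1,k_4), S(h_2,k_4), S(k_3,k_4)) all reduce to 0 modulo the current basis, so we have a Gröbner basis.
Inter-reduce: drop elements whose leading term is divisible by another's, tail-reduce, and make monic.
Reduced Gröbner basis: {x³ - 2x², y + 2}.

These coincide, so the ideals are equal.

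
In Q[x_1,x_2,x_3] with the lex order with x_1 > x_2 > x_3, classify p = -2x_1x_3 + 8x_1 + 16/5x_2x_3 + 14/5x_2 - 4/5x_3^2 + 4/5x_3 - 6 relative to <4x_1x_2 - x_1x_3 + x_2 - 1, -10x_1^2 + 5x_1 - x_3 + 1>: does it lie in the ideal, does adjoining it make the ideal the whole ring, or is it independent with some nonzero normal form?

-2x_1x_3 + 8x_1 + 16/5x_2x_3 + 14/5x_2 - 4/5x_3^2 + 4/5x_3 - 6 lies in I (it reduces to 0).

First compute the reduced Gröbner basis of I by Buchberger's algorithm.
f_1 = 4x_1x_2 - x_1x_3 + x_2 - 1, LT = x_1x_2.
f_2 = -10x_1^2 + 5x_1 - x_3 + 1, LT = x_1^2.

S(f_1,f_2): lcm = x_1^2x_2. S = -1/4x_1^2x_3 + 3/4x_1x_2 - 1/4x_1 - 1/10x_2x_3 + 1/10x_2.
  leading term x_1^2x_3: subtract (1/40x_3)·f_2 from -1/4x_1^2x_3 + 3/4x_1x_2 - 1/4x_1 - 1/10x_2x_3 + 1/10x_2 → 3/4x_1x_2 - 1/8x_1x_3 - 1/4x_1 - 1/10x_2x_3 + 1/10x_2 + 1/40x_3^2 - 1/40x_3
  leading term x_1x_2: subtract (3/16)·f_1 from 3/4x_1x_2 - 1/8x_1x_3 - 1/4x_1 - 1/10x_2x_3 + 1/10x_2 + 1/40x_3^2 - 1/40x_3 → 1/16x_1x_3 - 1/4x_1 - 1/10x_2x_3 - 7/80x_2 + 1/40x_3^2 - 1/40x_3 + 3/16
  leading term x_1x_3: no divisor's leading term divides it; move 1/16x_1x_3 to the remainder.
  leading term x_1: no divisor's leading term divides it; move -1/4x_1 to the remainder.
  leading term x_2x_3: no divisor's leading term divides it; move -1/10x_2x_3 to the remainder.
  leading term x_2: no divisor's leading term divides it; move -7/80x_2 to the remainder.
  leading term x_3^2: no divisor's leading term divides it; move 1/40x_3^2 to the remainder.
  leading term x_3: no divisor's leading term divides it; move -1/40x_3 to the remainder.
  leading term 1: no divisor's leading term divides it; move 3/16 to the remainder.
  remainder 1/16x_1x_3 - 1/4x_1 - 1/10x_2x_3 - 7/80x_2 + 1/40x_3^2 - 1/40x_3 + 3/16 ≠ 0; add h_3 = 1/16x_1x_3 - 1/4x_1 - 1/10x_2x_3 - 7/80x_2 + 1/40x_3^2 - 1/40x_3 + 3/16 to the basis.

S(f_1,h_3): lcm = x_1x_2x_3. S = 4x_1x_2 - 1/4x_1x_3^2 + 8/5x_2^2x_3 + 7/5x_2^2 - 2/5x_2x_3^2 + 13/20x_2x_3 - 3x_2 - 1/4x_3.
  leading term x_1x_2: subtract (1)·f_1 from 4x_1x_2 - 1/4x_1x_3^2 + 8/5x_2^2x_3 + 7/5x_2^2 - 2/5x_2x_3^2 + 13/20x_2x_3 - 3x_2 - 1/4x_3 → -1/4x_1x_3^2 + x_1x_3 + 8/5x_2^2x_3 + 7/5x_2^2 - 2/5x_2x_3^2 + 13/20x_2x_3 - 4x_2 - 1/4x_3 + 1
  leading term x_1x_3^2: subtract (-4x_3)·h_3 from -1/4x_1x_3^2 + x_1x_3 + 8/5x_2^2x_3 + 7/5x_2^2 - 2/5x_2x_3^2 + 13/20x_2x_3 - 4x_2 - 1/4x_3 + 1 → 8/5x_2^2x_3 + 7/5x_2^2 - 4/5x_2x_3^2 + 3/10x_2x_3 - 4x_2 + 1/10x_3^3 - 1/10x_3^2 + 1/2x_3 + 1
  leading term x_2^2x_3: no divisor's leading term divides it; move 8/5x_2^2x_3 to the remainder.
  leading term x_2^2: no divisor's leading term divides it; move 7/5x_2^2 to the remainder.
  leading term x_2x_3^2: no divisor's leading term divides it; move -4/5x_2x_3^2 to the remainder.
  leading term x_2x_3: no divisor's leading term divides it; move 3/10x_2x_3 to the remainder.
  leading term x_2: no divisor's leading term divides it; move -4x_2 to the remainder.
  leading term x_3^3: no divisor's leading term divides it; move 1/10x_3^3 to the remainder.
  leading term x_3^2: no divisor's leading term divides it; move -1/10x_3^2 to the remainder.
  leading term x_3: no divisor's leading term divides it; move 1/2x_3 to the remainder.
  leading term 1: no divisor's leading term divides it; move 1 to the remainder.
  remainder 8/5x_2^2x_3 + 7/5x_2^2 - 4/5x_2x_3^2 + 3/10x_2x_3 - 4x_2 + 1/10x_3^3 - 1/10x_3^2 + 1/2x_3 + 1 ≠ 0; add h_4 = 8/5x_2^2x_3 + 7/5x_2^2 - 4/5x_2x_3^2 + 3/10x_2x_3 - 4x_2 + 1/10x_3^3 - 1/10x_3^2 + 1/2x_3 + 1 to the basis.

The other S-polynomials (S(f_2,h_3), S(f_1,h_4), S(f_2,h_4), S(h_3,h_4)) all reduce to 0 modulo the current basis, so we have a Gröbner basis.
Inter-reduce: drop elements whose leading term is divisible by another's, tail-reduce, and make monic.
Reduced Gröbner basis: {x_1^2 - 1/2x_1 + 1/10x_3 - 1/10, x_1x_2 - x_1 - 2/5x_2x_3 - 1/10x_2 + 1/10x_3^2 - 1/10x_3 + 1/2, x_1x_3 - 4x_1 - 8/5x_2x_3 - 7/5x_2 + 2/5x_3^2 - 2/5x_3 + 3, x_2^2x_3 + 7/8x_2^2 - 1/2x_2x_3^2 + 3/16x_2x_3 - 5/2x_2 + 1/16x_3^3 - 1/16x_3^2 + 5/16x_3 + 5/8}.
Label its elements g_1 = x_1^2 - 1/2x_1 + 1/10x_3 - 1/10, g_2 = x_1x_2 - x_1 - 2/5x_2x_3 - 1/10x_2 + 1/10x_3^2 - 1/10x_3 + 1/2, g_3 = x_1x_3 - 4x_1 - 8/5x_2x_3 - 7/5x_2 + 2/5x_3^2 - 2/5x_3 + 3, g_4 = x_2^2x_3 + 7/8x_2^2 - 1/2x_2x_3^2 + 3/16x_2x_3 - 5/2x_2 + 1/16x_3^3 - 1/16x_3^2 + 5/16x_3 + 5/8.

Reduce p = -2x_1x_3 + 8x_1 + 16/5x_2x_3 + 14/5x_2 - 4/5x_3^2 + 4/5x_3 - 6 modulo G:
  leading term x_1x_3: subtract (-2)·g_3 from -2x_1x_3 + 8x_1 + 16/5x_2x_3 + 14/5x_2 - 4/5x_3^2 + 4/5x_3 - 6 → 0
  normal form = 0.
Since the normal form is 0, p ∈ I.

Ideal membership is decidable via reduction modulo a Gröbner basis.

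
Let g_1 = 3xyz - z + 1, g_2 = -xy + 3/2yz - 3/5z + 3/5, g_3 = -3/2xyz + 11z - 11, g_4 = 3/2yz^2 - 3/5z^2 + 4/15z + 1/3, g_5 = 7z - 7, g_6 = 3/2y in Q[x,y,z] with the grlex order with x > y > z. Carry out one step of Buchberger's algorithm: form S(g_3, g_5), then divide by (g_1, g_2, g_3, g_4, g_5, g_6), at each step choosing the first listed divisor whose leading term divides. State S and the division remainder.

lcm(LM(g_3), LM(g_5)) = xyz.
S = (lcm/LT(g_3))·g_3 − (lcm/LT(g_5))·g_5 = xy - 22/3z + 22/3.
Reduce S modulo (g_1, g_2, g_3, g_4, g_5, g_6) in that order:
  leading term xy: subtract (-1)·g_2 from xy - 22/3z + 22/3 → 3/2yz - 119/15z + 119/15
  leading term yz: subtract (3/14y)·g_5 from 3/2yz - 119/15z + 119/15 → 3/2y - 119/15z + 119/15
  leading term y: subtract (1)·g_6 from 3/2y - 119/15z + 119/15 → -119/15z + 119/15
  leading term z: subtract (-17/15)·g_5 from -119/15z + 119/15 → 0
The remainder is 0, so this S-polynomial contributes no new basis element.

S(g_3, g_5) = xy - 22/3z + 22/3; remainder on division = 0.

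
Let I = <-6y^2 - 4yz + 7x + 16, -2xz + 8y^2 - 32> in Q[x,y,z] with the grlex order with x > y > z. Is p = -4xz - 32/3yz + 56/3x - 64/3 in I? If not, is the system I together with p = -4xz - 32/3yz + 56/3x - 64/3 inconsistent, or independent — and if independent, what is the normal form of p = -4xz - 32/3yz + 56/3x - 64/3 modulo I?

First compute the reduced Gröbner basis of I by Buchberger's algorithm.
f_1 = -6y^2 - 4yz + 7x + 16, LT = y^2.
f_2 = -2xz + 8y^2 - 32, LT = xz.

The S-polynomials (S(f_1,f_2)) all reduce to 0 modulo the current basis, so we have a Gröbner basis.
Inter-reduce: drop elements whose leading term is divisible by another's, tail-reduce, and make monic.
Reduced Gröbner basis: {xz + 8/3yz - 14/3x + 16/3, y^2 + 2/3yz - 7/6x - 8/3}.
Label its elements g_1 = xz + 8/3yz - 14/3x + 16/3, g_2 = y^2 + 2/3yz - 7/6x - 8/3.

Reduce p = -4xz - 32/3yz + 56/3x - 64/3 modulo G:
  leading term xz: subtract (-4)·g_1 from -4xz - 32/3yz + 56/3x - 64/3 → 0
  normal form = 0.
Since the normal form is 0, p ∈ I.

-4xz - 32/3yz + 56/3x - 64/3 lies in I (it reduces to 0).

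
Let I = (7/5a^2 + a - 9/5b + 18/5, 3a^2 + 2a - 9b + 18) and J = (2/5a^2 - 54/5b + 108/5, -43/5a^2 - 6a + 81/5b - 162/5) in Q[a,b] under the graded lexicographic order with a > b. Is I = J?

Yes, the ideals are equal.

Since reduced Gröbner bases are canonical representatives of ideals under a given ordering, it suffices to compute and compare them.
Buchberger on the first generating set:
f_1 = 7/5a^2 + a - 9/5b + 18/5, LT = a^2.
f_2 = 3a^2 + 2a - 9b + 18, LT = a^2.

S(f_1,f_2): lcm = a^2. S = 1/21a + 12/7b - 24/7.
  reduce S modulo (f_1, f_2):
  remainder 1/21a + 12/7b - 24/7 ≠ 0; add g_3 = 1/21a + 12/7b - 24/7 to the basis.

S(f_1,g_3): lcm = a^2. S = -36ab + 509/7a - 9/7b + 18/7.
  reduce S modulo (f_1, f_2, g_3):
  remainder 1296b^2 - 5211b + 5238 ≠ 0; add g_4 = 1296b^2 - 5211b + 5238 to the basis.

The other S-polynomials (S(f_2,g_3), S(f_1,g_4), S(f_2,g_4), S(g_3,g_4)) all reduce to 0 modulo the current basis, so we have a Gröbner basis.
Inter-reduce: drop elements whose leading term is divisible by another's, tail-reduce, and make monic.
Reduced Gröbner basis: {b^2 - 193/48b + 97/24, a + 36b - 72}.

Buchberger on the second generating set:
h_1 = 2/5a^2 - 54/5b + 108/5, LT = a^2.
h_2 = -43/5a^2 - 6a + 81/5b - 162/5, LT = a^2.

S(h_1,h_2): lcm = a^2. S = -30/43a - 1080/43b + 2160/43.
  reduce S modulo (h_1, h_2):
  remainder -30/43a - 1080/43b + 2160/43 ≠ 0; add k_3 = -30/43a - 1080/43b + 2160/43 to the basis.

S(h_1,k_3): lcm = a^2. S = -36ab + 72a - 27b + 54.
  reduce S modulo (h_1, h_2, k_3):
  remainder 1296b^2 - 5211b + 5238 ≠ 0; add k_4 = 1296b^2 - 5211b + 5238 to the basis.

The other S-polynomials (S(h_2,k_3), S(h_1,k_4), S(h_2,k_4), S(k_3,k_4)) all reduce to 0 modulo the current basis, so we have a Gröbner basis.
Inter-reduce: drop elements whose leading term is divisible by another's, tail-reduce, and make monic.
Reduced Gröbner basis: {b^2 - 193/48b + 97/24, a + 36b - 72}.

The two bases agree; hence the ideals are identical.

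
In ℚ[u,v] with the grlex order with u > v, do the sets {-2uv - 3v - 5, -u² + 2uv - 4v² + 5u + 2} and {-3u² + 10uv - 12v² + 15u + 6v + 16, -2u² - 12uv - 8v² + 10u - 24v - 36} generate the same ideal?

Yes, the ideals are equal.

Two ideals are equal iff their reduced Gröbner bases coincide (the reduced basis is unique for a fixed ordering).
Buchberger on the first generating set:
f_1 = -2uv - 3v - 5, LT = uv.
f_2 = -u² + 2uv - 4v² + 5u + 2, LT = u².

S(f_1,f_2): lcm = u²v. S = 2uv² - 4v³ + 13/2uv + 5/2u + 2v.
  leading term uv²: subtract (-v)·f_1 from 2uv² - 4v³ + 13/2uv + 5/2u + 2v → -4v³ + 13/2uv - 3v² + 5/2u - 3v
  leading term v³: no divisor's leading term divides it; move -4v³ to the remainder.
  leading term uv: subtract (-13/4)·f_1 from 13/2uv - 3v² + 5/2u - 3v → -3v² + 5/2u - 51/4v - 65/4
  leading term v²: no divisor's leading term divides it; move -3v² to the remainder.
  leading term u: no divisor's leading term divides it; move 5/2u to the remainder.
  leading term v: no divisor's leading term divides it; move -51/4v to the remainder.
  leading term 1: no divisor's leading term divides it; move -65/4 to the remainder.
  remainder -4v³ - 3v² + 5/2u - 51/4v - 65/4 ≠ 0; add g_3 = -4v³ - 3v² + 5/2u - 51/4v - 65/4 to the basis.

The other S-polynomials (S(f_1,g_3), S(f_2,g_3)) all reduce to 0 modulo the current basis, so we have a Gröbner basis.
Inter-reduce: drop elements whose leading term is divisible by another's, tail-reduce, and make monic.
Reduced Gröbner basis: {v³ + ¾v² - ⅝u + 51/16v + 65/16, u² + 4v² - 5u + 3v + 3, uv + 3/2v + 5/2}.

Buchberger on the second generating set:
h_1 = -3u² + 10uv - 12v² + 15u + 6v + 16, LT = u².
h_2 = -2u² - 12uv - 8v² + 10u - 24v - 36, LT = u².

S(h_1,h_2): lcm = u². S = -28/3uv - 14v - 70/3.
  leading term uv: no divisor's leading term divides it; move -28/3uv to the remainder.
  leading term v: no divisor's leading term divides it; move -14v to the remainder.
  leading term 1: no divisor's leading term divides it; move -70/3 to the remainder.
  remainder -28/3uv - 14v - 70/3 ≠ 0; add k_3 = -28/3uv - 14v - 70/3 to the basis.

S(h_1,k_3): lcm = u²v. S = -10/3uv² + 4v³ - 13/2uv - 2v² - 5/2u - 16/3v.
  leading term uv²: subtract (5/14v)·k_3 from -10/3uv² + 4v³ - 13/2uv - 2v² - 5/2u - 16/3v → 4v³ - 13/2uv + 3v² - 5/2u + 3v
  leading term v³: no divisor's leading term divides it; move 4v³ to the remainder.
  leading term uv: subtract (39/56)·k_3 from -13/2uv + 3v² - 5/2u + 3v → 3v² - 5/2u + 51/4v + 65/4
  leading term v²: no divisor's leading term divides it; move 3v² to the remainder.
  leading term u: no divisor's leading term divides it; move -5/2u to the remainder.
  leading term v: no divisor's leading term divides it; move 51/4v to the remainder.
  leading term 1: no divisor's leading term divides it; move 65/4 to the remainder.
  remainder 4v³ + 3v² - 5/2u + 51/4v + 65/4 ≠ 0; add k_4 = 4v³ + 3v² - 5/2u + 51/4v + 65/4 to the basis.

The other S-polynomials (S(h_2,k_3), S(h_1,k_4), S(h_2,k_4), S(k_3,k_4)) all reduce to 0 modulo the current basis, so we have a Gröbner basis.
Inter-reduce: drop elements whose leading term is divisible by another's, tail-reduce, and make monic.
Reduced Gröbner basis: {v³ + ¾v² - ⅝u + 51/16v + 65/16, u² + 4v² - 5u + 3v + 3, uv + 3/2v + 5/2}.

The two bases agree; hence the ideals are identical.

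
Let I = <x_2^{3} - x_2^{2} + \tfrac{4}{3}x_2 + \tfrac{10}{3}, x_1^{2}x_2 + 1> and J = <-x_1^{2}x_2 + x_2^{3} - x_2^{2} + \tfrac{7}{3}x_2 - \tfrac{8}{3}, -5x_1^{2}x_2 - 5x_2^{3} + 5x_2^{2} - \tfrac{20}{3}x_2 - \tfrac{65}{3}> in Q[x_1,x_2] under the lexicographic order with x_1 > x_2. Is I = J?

Equality of ideals is decidable: compute both reduced Gröbner bases (unique for the ordering) and check whether they agree.
Buchberger on the first generating set:
f_1 = x_2^{3} - x_2^{2} + \tfrac{4}{3}x_2 + \tfrac{10}{3}, LT = x_2^{3}.
f_2 = x_1^{2}x_2 + 1, LT = x_1^{2}x_2.

S(f_1,f_2): lcm = x_1^{2}x_2^{3}. S = -x_1^{2}x_2^{2} + \tfrac{4}{3}x_1^{2}x_2 + \tfrac{10}{3}x_1^{2} - x_2^{2}.
  reduce S modulo (f_1, f_2):
  remainder \tfrac{10}{3}x_1^{2} - x_2^{2} + x_2 - \tfrac{4}{3} ≠ 0; add g_3 = \tfrac{10}{3}x_1^{2} - x_2^{2} + x_2 - \tfrac{4}{3} to the basis.

The other S-polynomials (S(f_1,g_3), S(f_2,g_3)) all reduce to 0 modulo the current basis, so we have a Gröbner basis.
Inter-reduce: drop elements whose leading term is divisible by another's, tail-reduce, and make monic.
Reduced Gröbner basis: {x_1^{2} - \tfrac{3}{10}x_2^{2} + \tfrac{3}{10}x_2 - \tfrac{2}{5}, x_2^{3} - x_2^{2} + \tfrac{4}{3}x_2 + \tfrac{10}{3}}.

Buchberger on the second generating set:
h_1 = -x_1^{2}x_2 + x_2^{3} - x_2^{2} + \tfrac{7}{3}x_2 - \tfrac{8}{3}, LT = x_1^{2}x_2.
h_2 = -5x_1^{2}x_2 - 5x_2^{3} + 5x_2^{2} - \tfrac{20}{3}x_2 - \tfrac{65}{3}, LT = x_1^{2}x_2.

S(h_1,h_2): lcm = x_1^{2}x_2. S = -2x_2^{3} + 2x_2^{2} - \tfrac{11}{3}x_2 - \tfrac{5}{3}.
  reduce S modulo (h_1, h_2):
  remainder -2x_2^{3} + 2x_2^{2} - \tfrac{11}{3}x_2 - \tfrac{5}{3} ≠ 0; add k_3 = -2x_2^{3} + 2x_2^{2} - \tfrac{11}{3}x_2 - \tfrac{5}{3} to the basis.

S(h_1,k_3): lcm = x_1^{2}x_2^{3}. S = x_1^{2}x_2^{2} - \tfrac{11}{6}x_1^{2}x_2 - \tfrac{5}{6}x_1^{2} - x_2^{5} + x_2^{4} - \tfrac{7}{3}x_2^{3} + \tfrac{8}{3}x_2^{2}.
  reduce S modulo (h_1, h_2, k_3):
  remainder -\tfrac{5}{6}x_1^{2} + \tfrac{7}{2}x_2^{2} - \tfrac{7}{2}x_2 + \tfrac{41}{6} ≠ 0; add k_4 = -\tfrac{5}{6}x_1^{2} + \tfrac{7}{2}x_2^{2} - \tfrac{7}{2}x_2 + \tfrac{41}{6} to the basis.

The other S-polynomials (S(h_2,k_3), S(h_1,k_4), S(h_2,k_4), S(k_3,k_4)) all reduce to 0 modulo the current basis, so we have a Gröbner basis.
Inter-reduce: drop elements whose leading term is divisible by another's, tail-reduce, and make monic.
Reduced Gröbner basis: {x_1^{2} - \tfrac{21}{5}x_2^{2} + \tfrac{21}{5}x_2 - \tfrac{41}{5}, x_2^{3} - x_2^{2} + \tfrac{11}{6}x_2 + \tfrac{5}{6}}.

These differ, so the ideals are not equal.

No, the ideals differ.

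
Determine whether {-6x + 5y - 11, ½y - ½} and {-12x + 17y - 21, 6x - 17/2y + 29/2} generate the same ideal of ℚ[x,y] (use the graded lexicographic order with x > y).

Equality of ideals is decidable: compute both reduced Gröbner bases (unique for the ordering) and check whether they agree.
Buchberger on the first generating set:
f_1 = -6x + 5y - 11, LT = x.
f_2 = ½y - ½, LT = y.

The S-polynomials (S(f_1,f_2)) all reduce to 0 modulo the current basis, so we have a Gröbner basis.
Inter-reduce: drop elements whose leading term is divisible by another's, tail-reduce, and make monic.
Reduced Gröbner basis: {x + 1, y - 1}.

Buchberger on the second generating set:
h_1 = -12x + 17y - 21, LT = x.
h_2 = 6x - 17/2y + 29/2, LT = x.

S(h_1,h_2): lcm = x. S = -⅔.
  reduce S modulo (h_1, h_2):
  remainder -⅔ ≠ 0; add k_3 = -⅔ to the basis.

The other S-polynomials (S(h_1,k_3), S(h_2,k_3)) all reduce to 0 modulo the current basis, so we have a Gröbner basis.
Inter-reduce: drop elements whose leading term is divisible by another's, tail-reduce, and make monic.
Reduced Gröbner basis: {1}.

The bases are distinct; the ideals are different.

No, the ideals differ.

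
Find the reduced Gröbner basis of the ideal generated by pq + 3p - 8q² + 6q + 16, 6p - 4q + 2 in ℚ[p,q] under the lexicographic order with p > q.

The reduced Gröbner basis is the canonical form of the ideal for this ordering.

f_1 = pq + 3p - 8q² + 6q + 16, LT = pq.
f_2 = 6p - 4q + 2, LT = p.

S(f_1,f_2): lcm = pq. S = 3p - 22/3q² + 17/3q + 16.
  reduce S modulo (f_1, f_2):
  remainder -22/3q² + 23/3q + 15 ≠ 0; add g_3 = -22/3q² + 23/3q + 15 to the basis.

The other S-polynomials (S(f_1,g_3), S(f_2,g_3)) all reduce to 0 modulo the current basis, so we have a Gröbner basis.
Inter-reduce: drop elements whose leading term is divisible by another's, tail-reduce, and make monic.

G = {p - ⅔q + ⅓, q² - 23/22q - 45/22}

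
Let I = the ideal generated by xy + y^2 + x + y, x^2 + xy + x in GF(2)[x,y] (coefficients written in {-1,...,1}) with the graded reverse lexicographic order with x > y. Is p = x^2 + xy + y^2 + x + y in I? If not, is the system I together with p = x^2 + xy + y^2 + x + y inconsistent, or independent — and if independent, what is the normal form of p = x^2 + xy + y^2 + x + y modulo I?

x^2 + xy + y^2 + x + y lies in I (it reduces to 0).

First compute the reduced Gröbner basis of I by Buchberger's algorithm.
f_1 = xy + y^2 + x + y, LT = xy.
f_2 = x^2 + xy + x, LT = x^2.

S(f_1,f_2): lcm = x^2y. S = x^2.
  leading term x^2: subtract (1)·f_2 from x^2 → xy + x
  leading term xy: subtract (1)·f_1 from xy + x → y^2 + y
  leading term y^2: no divisor's leading term divides it; move y^2 to the remainder.
  leading term y: no divisor's leading term divides it; move y to the remainder.
  remainder y^2 + y ≠ 0; add h_3 = y^2 + y to the basis.

The other S-polynomials (S(f_1,h_3), S(f_2,h_3)) all reduce to 0 modulo the current basis, so we have a Gröbner basis.
Inter-reduce: drop elements whose leading term is divisible by another's, tail-reduce, and make monic.
Reduced Gröbner basis: {x^2, xy + x, y^2 + y}.
Label its elements g_1 = x^2, g_2 = xy + x, g_3 = y^2 + y.

Reduce p = x^2 + xy + y^2 + x + y modulo G:
  leading term x^2: subtract (1)·g_1 from x^2 + xy + y^2 + x + y → xy + y^2 + x + y
  leading term xy: subtract (1)·g_2 from xy + y^2 + x + y → y^2 + y
  leading term y^2: subtract (1)·g_3 from y^2 + y → 0
  normal form = 0.
Since the normal form is 0, p ∈ I.

The remainder on division by a Gröbner basis is unique — it is the normal form.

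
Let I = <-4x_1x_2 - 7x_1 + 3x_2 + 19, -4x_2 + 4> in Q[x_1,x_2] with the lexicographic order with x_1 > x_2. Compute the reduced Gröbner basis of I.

G = {x_1 - 2, x_2 - 1}

This is the nonlinear analogue of row-reducing a linear system.

f_1 = -4x_1x_2 - 7x_1 + 3x_2 + 19, LT = x_1x_2.
f_2 = -4x_2 + 4, LT = x_2.

S(f_1,f_2): lcm = x_1x_2. S = \tfrac{11}{4}x_1 - \tfrac{3}{4}x_2 - \tfrac{19}{4}.
  reduce S modulo (f_1, f_2):
  remainder \tfrac{11}{4}x_1 - \tfrac{11}{2} ≠ 0; add g_3 = \tfrac{11}{4}x_1 - \tfrac{11}{2} to the basis.

The other S-polynomials (S(f_1,g_3), S(f_2,g_3)) all reduce to 0 modulo the current basis, so we have a Gröbner basis.
Inter-reduce: drop elements whose leading term is divisible by another's, tail-reduce, and make monic.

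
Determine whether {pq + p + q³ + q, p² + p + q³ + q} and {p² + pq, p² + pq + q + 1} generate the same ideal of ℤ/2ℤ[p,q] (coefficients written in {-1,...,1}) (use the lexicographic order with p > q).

No, the ideals differ.

Since reduced Gröbner bases are canonical representatives of ideals under a given ordering, it suffices to compute and compare them.
Buchberger on the first generating set:
f_1 = pq + p + q³ + q, LT = pq.
f_2 = p² + p + q³ + q, LT = p².

S(f_1,f_2): lcm = p²q. S = p² + pq³ + q⁴ + q².
  leading term p²: subtract (1)·f_2 from p² + pq³ + q⁴ + q² → pq³ + p + q⁴ + q³ + q² + q
  leading term pq³: subtract (q²)·f_1 from pq³ + p + q⁴ + q³ + q² + q → pq² + p + q⁵ + q⁴ + q² + q
  leading term pq²: subtract (q)·f_1 from pq² + p + q⁵ + q⁴ + q² + q → pq + p + q⁵ + q
  leading term pq: subtract (1)·f_1 from pq + p + q⁵ + q → q⁵ + q³
  leading term q⁵: no divisor's leading term divides it; move q⁵ to the remainder.
  leading term q³: no divisor's leading term divides it; move q³ to the remainder.
  remainder q⁵ + q³ ≠ 0; add g_3 = q⁵ + q³ to the basis.

The other S-polynomials (S(f_1,g_3), S(f_2,g_3)) all reduce to 0 modulo the current basis, so we have a Gröbner basis.
Inter-reduce: drop elements whose leading term is divisible by another's, tail-reduce, and make monic.
Reduced Gröbner basis: {p² + p + q³ + q, pq + p + q³ + q, q⁵ + q³}.

Buchberger on the second generating set:
h_1 = p² + pq, LT = p².
h_2 = p² + pq + q + 1, LT = p².

S(h_1,h_2): lcm = p². S = q + 1.
  leading term q: no divisor's leading term divides it; move q to the remainder.
  leading term 1: no divisor's leading term divides it; move 1 to the remainder.
  remainder q + 1 ≠ 0; add k_3 = q + 1 to the basis.

The other S-polynomials (S(h_1,k_3), S(h_2,k_3)) all reduce to 0 modulo the current basis, so we have a Gröbner basis.
Inter-reduce: drop elements whose leading term is divisible by another's, tail-reduce, and make monic.
Reduced Gröbner basis: {p² + p, q + 1}.

These differ, so the ideals are not equal.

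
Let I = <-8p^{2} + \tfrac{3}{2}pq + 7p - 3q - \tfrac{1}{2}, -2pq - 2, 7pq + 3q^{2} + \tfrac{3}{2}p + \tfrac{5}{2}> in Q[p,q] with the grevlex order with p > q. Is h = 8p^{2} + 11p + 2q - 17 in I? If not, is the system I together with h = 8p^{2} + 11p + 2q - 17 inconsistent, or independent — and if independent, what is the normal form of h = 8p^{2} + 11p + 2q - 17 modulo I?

First compute the reduced Gröbner basis of I by Buchberger's algorithm.
f_1 = -8p^{2} + \tfrac{3}{2}pq + 7p - 3q - \tfrac{1}{2}, LT = p^{2}.
f_2 = -2pq - 2, LT = pq.
f_3 = 7pq + 3q^{2} + \tfrac{3}{2}p + \tfrac{5}{2}, LT = pq.

S(f_1,f_2): lcm = p^{2}q. S = -\tfrac{3}{16}pq^{2} - \tfrac{7}{8}pq + \tfrac{3}{8}q^{2} - p + \tfrac{1}{16}q.
  leading term pq^{2}: subtract (\tfrac{3}{32}q)·f_2 from -\tfrac{3}{16}pq^{2} - \tfrac{7}{8}pq + \tfrac{3}{8}q^{2} - p + \tfrac{1}{16}q → -\tfrac{7}{8}pq + \tfrac{3}{8}q^{2} - p + \tfrac{1}{4}q
  leading term pq: subtract (\tfrac{7}{16})·f_2 from -\tfrac{7}{8}pq + \tfrac{3}{8}q^{2} - p + \tfrac{1}{4}q → \tfrac{3}{8}q^{2} - p + \tfrac{1}{4}q + \tfrac{7}{8}
  leading term q^{2}: no divisor's leading term divides it; move \tfrac{3}{8}q^{2} to the remainder.
  leading term p: no divisor's leading term divides it; move -p to the remainder.
  leading term q: no divisor's leading term divides it; move \tfrac{1}{4}q to the remainder.
  leading term 1: no divisor's leading term divides it; move \tfrac{7}{8} to the remainder.
  remainder \tfrac{3}{8}q^{2} - p + \tfrac{1}{4}q + \tfrac{7}{8} ≠ 0; add k_4 = \tfrac{3}{8}q^{2} - p + \tfrac{1}{4}q + \tfrac{7}{8} to the basis.

S(f_1,f_3): lcm = p^{2}q. S = -\tfrac{69}{112}pq^{2} - \tfrac{3}{14}p^{2} - \tfrac{7}{8}pq + \tfrac{3}{8}q^{2} - \tfrac{5}{14}p + \tfrac{1}{16}q.
  leading term pq^{2}: subtract (\tfrac{69}{224}q)·f_2 from -\tfrac{69}{112}pq^{2} - \tfrac{3}{14}p^{2} - \tfrac{7}{8}pq + \tfrac{3}{8}q^{2} - \tfrac{5}{14}p + \tfrac{1}{16}q → -\tfrac{3}{14}p^{2} - \tfrac{7}{8}pq + \tfrac{3}{8}q^{2} - \tfrac{5}{14}p + \tfrac{19}{28}q
  leading term p^{2}: subtract (\tfrac{3}{112})·f_1 from -\tfrac{3}{14}p^{2} - \tfrac{7}{8}pq + \tfrac{3}{8}q^{2} - \tfrac{5}{14}p + \tfrac{19}{28}q → -\tfrac{205}{224}pq + \tfrac{3}{8}q^{2} - \tfrac{61}{112}p + \tfrac{85}{112}q + \tfrac{3}{224}
  leading term pq: subtract (\tfrac{205}{448})·f_2 from -\tfrac{205}{224}pq + \tfrac{3}{8}q^{2} - \tfrac{61}{112}p + \tfrac{85}{112}q + \tfrac{3}{224} → \tfrac{3}{8}q^{2} - \tfrac{61}{112}p + \tfrac{85}{112}q + \tfrac{13}{14}
  leading term q^{2}: subtract (1)·k_4 from \tfrac{3}{8}q^{2} - \tfrac{61}{112}p + \tfrac{85}{112}q + \tfrac{13}{14} → \tfrac{51}{112}p + \tfrac{57}{112}q + \tfrac{3}{56}
  leading term p: no divisor's leading term divides it; move \tfrac{51}{112}p to the remainder.
  leading term q: no divisor's leading term divides it; move \tfrac{57}{112}q to the remainder.
  leading term 1: no divisor's leading term divides it; move \tfrac{3}{56} to the remainder.
  remainder \tfrac{51}{112}p + \tfrac{57}{112}q + \tfrac{3}{56} ≠ 0; add k_5 = \tfrac{51}{112}p + \tfrac{57}{112}q + \tfrac{3}{56} to the basis.

S(f_2,f_3): lcm = pq. S = -\tfrac{3}{7}q^{2} - \tfrac{3}{14}p + \tfrac{9}{14}.
  leading term q^{2}: subtract (-\tfrac{8}{7})·k_4 from -\tfrac{3}{7}q^{2} - \tfrac{3}{14}p + \tfrac{9}{14} → -\tfrac{19}{14}p + \tfrac{2}{7}q + \tfrac{23}{14}
  leading term p: subtract (-\tfrac{152}{51})·k_5 from -\tfrac{19}{14}p + \tfrac{2}{7}q + \tfrac{23}{14} → \tfrac{429}{238}q + \tfrac{429}{238}
  leading term q: no divisor's leading term divides it; move \tfrac{429}{238}q to the remainder.
  leading term 1: no divisor's leading term divides it; move \tfrac{429}{238} to the remainder.
  remainder \tfrac{429}{238}q + \tfrac{429}{238} ≠ 0; add k_6 = \tfrac{429}{238}q + \tfrac{429}{238} to the basis.

The other S-polynomials (S(f_1,k_4), S(f_2,k_4), S(f_3,k_4), S(f_1,k_5), S(f_2,k_5), S(f_3,k_5), S(k_4,k_5), S(f_1,k_6), S(f_2,k_6), S(f_3,k_6), S(k_4,k_6), S(k_5,k_6)) all reduce to 0 modulo the current basis, so we have a Gröbner basis.
Inter-reduce: drop elements whose leading term is divisible by another's, tail-reduce, and make monic.
Reduced Gröbner basis: {p - 1, q + 1}.
Label its elements g_1 = p - 1, g_2 = q + 1.

Reduce h = 8p^{2} + 11p + 2q - 17 modulo G:
  leading term p^{2}: subtract (8p)·g_1 from 8p^{2} + 11p + 2q - 17 → 19p + 2q - 17
  leading term p: subtract (19)·g_1 from 19p + 2q - 17 → 2q + 2
  leading term q: subtract (2)·g_2 from 2q + 2 → 0
  normal form = 0.
Since the normal form is 0, h ∈ I.

8p^{2} + 11p + 2q - 17 lies in I (it reduces to 0).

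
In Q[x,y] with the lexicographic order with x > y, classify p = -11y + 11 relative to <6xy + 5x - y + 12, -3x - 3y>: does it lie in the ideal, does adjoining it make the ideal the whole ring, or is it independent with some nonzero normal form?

First compute the reduced Gröbner basis of I by Buchberger's algorithm.
f_1 = 6xy + 5x - y + 12, LT = xy.
f_2 = -3x - 3y, LT = x.

S(f_1,f_2): lcm = xy. S = \tfrac{5}{6}x - y^{2} - \tfrac{1}{6}y + 2.
  leading term x: subtract (-\tfrac{5}{18})·f_2 from \tfrac{5}{6}x - y^{2} - \tfrac{1}{6}y + 2 → -y^{2} - y + 2
  leading term y^{2}: no divisor's leading term divides it; move -y^{2} to the remainder.
  leading term y: no divisor's leading term divides it; move -y to the remainder.
  leading term 1: no divisor's leading term divides it; move 2 to the remainder.
  remainder -y^{2} - y + 2 ≠ 0; add h_3 = -y^{2} - y + 2 to the basis.

The other S-polynomials (S(f_1,h_3), S(f_2,h_3)) all reduce to 0 modulo the current basis, so we have a Gröbner basis.
Inter-reduce: drop elements whose leading term is divisible by another's, tail-reduce, and make monic.
Reduced Gröbner basis: {x + y, y^{2} + y - 2}.
Label its elements g_1 = x + y, g_2 = y^{2} + y - 2.

Reduce p = -11y + 11 modulo G:
  leading term y: no divisor's leading term divides it; move -11y to the remainder.
  leading term 1: no divisor's leading term divides it; move 11 to the remainder.
  normal form = -11y + 11.
The normal form is nonzero, so p ∉ I. Since p minus its normal form lies in I, I + (p) = I + (r) where r = -11y + 11; decide whether this ideal is the whole ring.
Run Buchberger on G together with r (pairs among the g_i already reduce to 0 since G is a Gröbner basis):
g_1 = x + y, LT = x.
g_2 = y^{2} + y - 2, LT = y^{2}.
r = -11y + 11, LT = y.

The S-polynomials (S(g_1,g_2), S(g_1,r), S(g_2,r)) all reduce to 0 modulo the current basis, so we have a Gröbner basis.
Inter-reduce: drop elements whose leading term is divisible by another's, tail-reduce, and make monic.
Reduced Gröbner basis: {x + 1, y - 1}.
The reduced Gröbner basis of I + (p) is {x + 1, y - 1} ≠ {1}, a proper ideal, so the enlarged system stays consistent: p is independent of I, with normal form -11y + 11.

The remainder on division by a Gröbner basis is unique — it is the normal form.

-11y + 11 is independent of I; its normal form modulo I is -11y + 11.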